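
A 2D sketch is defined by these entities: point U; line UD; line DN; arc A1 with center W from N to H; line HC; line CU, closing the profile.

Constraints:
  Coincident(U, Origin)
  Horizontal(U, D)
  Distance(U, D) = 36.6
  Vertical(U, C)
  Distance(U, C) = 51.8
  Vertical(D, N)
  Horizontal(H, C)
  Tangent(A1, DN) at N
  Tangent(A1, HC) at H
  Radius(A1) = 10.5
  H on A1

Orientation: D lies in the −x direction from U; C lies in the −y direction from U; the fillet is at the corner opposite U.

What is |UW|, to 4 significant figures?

48.86

U is at the origin; U and D share the same y with |UD| = 36.6 and D on the −x side, so D = (-36.60, 0.000). U and C share the same x with |UC| = 51.8 and C on the −y side, so C = (0.000, -51.80). The virtual corner opposite U is at (-36.60, -51.80). Since A1 is tangent to DN there, WN ⟂ DN and since A1 is tangent to HC there, WH ⟂ HC, with radius 10.5, so the center W sits 10.5 in from both sides at W = (-26.10, -41.30). Then |UW| = |W − U| = 48.86.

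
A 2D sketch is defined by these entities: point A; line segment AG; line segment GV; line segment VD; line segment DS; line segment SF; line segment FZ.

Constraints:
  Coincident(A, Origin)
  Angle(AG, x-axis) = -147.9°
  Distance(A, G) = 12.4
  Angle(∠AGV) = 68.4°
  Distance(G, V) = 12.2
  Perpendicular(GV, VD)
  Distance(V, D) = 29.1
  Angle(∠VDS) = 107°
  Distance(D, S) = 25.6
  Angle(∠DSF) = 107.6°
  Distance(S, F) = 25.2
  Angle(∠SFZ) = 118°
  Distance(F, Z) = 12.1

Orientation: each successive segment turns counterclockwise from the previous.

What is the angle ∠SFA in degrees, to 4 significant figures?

63.28°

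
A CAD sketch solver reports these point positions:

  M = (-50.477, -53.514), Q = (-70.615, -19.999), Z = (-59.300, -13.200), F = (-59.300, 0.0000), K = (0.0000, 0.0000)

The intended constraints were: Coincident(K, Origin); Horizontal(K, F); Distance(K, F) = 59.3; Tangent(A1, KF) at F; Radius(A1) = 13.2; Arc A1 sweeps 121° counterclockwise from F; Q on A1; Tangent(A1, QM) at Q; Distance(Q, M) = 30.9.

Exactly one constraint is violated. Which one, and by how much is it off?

Distance(Q, M) = 30.9 — off by 8.20.

K = (0.00, 0.00) ✓; K.y = 0.00, F.y = 0.00 ✓; |KF| = 59.30 ✓; ∠(ZF, FK) = 90.00° ✓; |ZF| = 13.20 ✓; bearing(Z→Q) − bearing(Z→F) = 121.0° ✓; |ZQ| = 13.20 ✓; ∠(ZQ, QM) = 90.00° ✓; |QM| = 39.10 ✗.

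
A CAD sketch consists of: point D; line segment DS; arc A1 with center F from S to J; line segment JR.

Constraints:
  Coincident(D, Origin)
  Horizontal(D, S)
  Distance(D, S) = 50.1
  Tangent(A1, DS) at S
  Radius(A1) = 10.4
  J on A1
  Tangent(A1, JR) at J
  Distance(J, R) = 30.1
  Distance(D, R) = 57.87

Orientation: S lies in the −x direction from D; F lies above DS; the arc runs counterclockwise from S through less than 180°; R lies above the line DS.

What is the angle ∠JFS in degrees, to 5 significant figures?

92.345°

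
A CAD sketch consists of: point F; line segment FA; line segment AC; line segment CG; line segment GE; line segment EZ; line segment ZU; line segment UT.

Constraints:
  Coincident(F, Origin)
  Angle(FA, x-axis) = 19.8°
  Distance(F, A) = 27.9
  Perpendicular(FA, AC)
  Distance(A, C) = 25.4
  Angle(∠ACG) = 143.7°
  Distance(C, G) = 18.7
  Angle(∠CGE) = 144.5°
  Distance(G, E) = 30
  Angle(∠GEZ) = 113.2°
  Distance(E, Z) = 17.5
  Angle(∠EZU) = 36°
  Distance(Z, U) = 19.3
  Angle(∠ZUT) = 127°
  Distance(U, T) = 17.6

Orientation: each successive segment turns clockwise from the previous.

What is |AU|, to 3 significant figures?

52.1

F is at the origin; FA runs at 19.8° with length 27.9, so A = (26.3, 9.45). FA ⟂ AC, so AC runs at -70.2°; with |AC| = 25.4, C = (34.9, -14.4). ∠ACG = 143.7° gives CG at -107° from the x-axis; with |CG| = 18.7, G = (29.5, -32.4). ∠CGE = 144.5° gives GE at -142° from the x-axis; with |GE| = 30.0, E = (5.90, -50.8). ∠GEZ = 113.2° gives EZ at 151° from the x-axis; with |EZ| = 17.5, Z = (-9.43, -42.4). ∠EZU = 36.0° gives ZU at 7.20° from the x-axis; with |ZU| = 19.3, U = (9.72, -40.0). Then |AU| = |U − A| = 52.1.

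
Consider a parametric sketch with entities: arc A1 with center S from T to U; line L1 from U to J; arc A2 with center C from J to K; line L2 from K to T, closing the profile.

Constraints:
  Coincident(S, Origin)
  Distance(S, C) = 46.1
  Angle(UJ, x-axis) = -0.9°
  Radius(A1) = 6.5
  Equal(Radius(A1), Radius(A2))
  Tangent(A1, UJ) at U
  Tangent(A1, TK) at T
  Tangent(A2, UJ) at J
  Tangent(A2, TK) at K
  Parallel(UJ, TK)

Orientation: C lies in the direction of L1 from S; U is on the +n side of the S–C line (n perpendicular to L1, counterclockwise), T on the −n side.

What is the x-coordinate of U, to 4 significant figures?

0.1021

The slot axis is L1's direction at -0.9°, so u = (cos -0.9°, sin -0.9°) = (0.9999, -0.01571) and n = (−sin -0.9°, cos -0.9°) = (0.01571, 0.9999). S is at the origin and C lies 46.1 along u from S, so C = 46.1·u = (46.09, -0.7241). Tangency of A1 to both parallel lines with radius 6.5 puts U and T at S ± 6.5·n: U = (0.1021, 6.499), T = (-0.1021, -6.499). So U.x = 0.1021.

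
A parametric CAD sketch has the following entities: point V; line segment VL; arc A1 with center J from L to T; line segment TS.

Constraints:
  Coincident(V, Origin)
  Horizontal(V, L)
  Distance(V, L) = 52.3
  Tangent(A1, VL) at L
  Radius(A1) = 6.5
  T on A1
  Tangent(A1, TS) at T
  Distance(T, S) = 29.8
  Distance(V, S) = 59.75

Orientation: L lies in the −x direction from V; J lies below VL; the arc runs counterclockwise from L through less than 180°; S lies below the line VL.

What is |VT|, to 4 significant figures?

59.01

Checks: ∠(JL, LV) = 90.00° ✓; |JT| = 6.500 ✓; ∠(JT, TS) = 90.00° ✓; |TS| = 29.80 ✓; |VS| = 59.75 ✓.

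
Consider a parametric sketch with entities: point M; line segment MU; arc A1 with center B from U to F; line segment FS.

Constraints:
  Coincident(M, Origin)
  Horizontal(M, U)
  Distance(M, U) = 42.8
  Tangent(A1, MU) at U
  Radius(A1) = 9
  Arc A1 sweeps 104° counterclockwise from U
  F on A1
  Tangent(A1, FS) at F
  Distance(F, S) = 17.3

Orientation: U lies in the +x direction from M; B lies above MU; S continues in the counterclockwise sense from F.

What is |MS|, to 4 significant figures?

54.99

On A1, U sits at bearing -90° from B; a 104° counterclockwise sweep puts F at bearing 14°, so F = B + 9.0·(cos 14°, sin 14°) = (51.53, 11.18). The tangent condition forces BF to be normal to FS, so FS runs along (−sin 14°, cos 14°); with |FS| = 17.3, S = (47.35, 27.96). Then |MS| = |S − M| = 54.99.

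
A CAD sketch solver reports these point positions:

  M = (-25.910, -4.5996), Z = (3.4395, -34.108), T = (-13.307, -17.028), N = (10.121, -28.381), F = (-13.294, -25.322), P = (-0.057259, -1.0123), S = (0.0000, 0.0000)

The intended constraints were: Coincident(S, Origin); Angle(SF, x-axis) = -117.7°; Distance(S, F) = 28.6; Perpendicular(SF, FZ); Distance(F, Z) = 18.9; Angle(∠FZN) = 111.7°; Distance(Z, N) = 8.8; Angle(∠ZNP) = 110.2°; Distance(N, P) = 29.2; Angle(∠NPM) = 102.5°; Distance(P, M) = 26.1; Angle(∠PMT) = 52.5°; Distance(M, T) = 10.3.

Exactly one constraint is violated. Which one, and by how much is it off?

Distance(M, T) = 10.3 — off by 7.40.

S = (0.00, 0.00) ✓; SF at -117.7° ✓; |SF| = 28.60 ✓; ∠(SF, FZ) = 90.00° ✓; |FZ| = 18.90 ✓; ∠FZN = 111.7° ✓; |ZN| = 8.800 ✓; ∠ZNP = 110.2° ✓; |NP| = 29.20 ✓; ∠NPM = 102.5° ✓; |PM| = 26.10 ✓; ∠PMT = 52.50° ✓; |MT| = 17.70 ✗.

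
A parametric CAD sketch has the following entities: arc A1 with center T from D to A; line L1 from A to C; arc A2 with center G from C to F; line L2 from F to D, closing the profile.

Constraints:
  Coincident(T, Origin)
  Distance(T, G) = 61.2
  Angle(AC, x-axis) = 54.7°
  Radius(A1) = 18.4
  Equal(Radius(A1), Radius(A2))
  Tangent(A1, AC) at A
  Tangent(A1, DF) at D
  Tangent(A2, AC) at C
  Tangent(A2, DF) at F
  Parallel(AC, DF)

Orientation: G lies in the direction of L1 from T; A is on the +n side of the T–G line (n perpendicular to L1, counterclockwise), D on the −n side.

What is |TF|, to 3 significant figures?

63.9

The slot axis is L1's direction at 54.7°, so u = (cos 54.7°, sin 54.7°) = (0.578, 0.816) and n = (−sin 54.7°, cos 54.7°) = (-0.816, 0.578). T is at the origin and G lies 61.2 along u from T, so G = 61.2·u = (35.4, 49.9). Tangency of A1 to both parallel lines with radius 18.4 puts A and D at T ± 18.4·n: A = (-15.0, 10.6), D = (15.0, -10.6). Equal radii place C and F the same way about G: C = G + 18.4·n = (20.3, 60.6), F = G − 18.4·n = (50.4, 39.3). Then |TF| = |F − T| = 63.9.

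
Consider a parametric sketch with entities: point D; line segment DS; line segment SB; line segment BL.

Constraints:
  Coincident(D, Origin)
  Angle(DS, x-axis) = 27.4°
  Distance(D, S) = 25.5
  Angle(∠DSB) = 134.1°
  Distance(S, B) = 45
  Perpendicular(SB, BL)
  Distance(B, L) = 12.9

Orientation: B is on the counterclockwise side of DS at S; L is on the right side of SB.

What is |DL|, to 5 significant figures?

70.080

D is at the origin; DS runs at 27.4° with length 25.5, so S = 25.5·(cos 27.4°, sin 27.4°) = (22.639, 11.735). ∠DSB = 134.1°, so SB runs at 27.4° + (180° − 134.1°) = 73.300° from the x-axis; with |SB| = 45.0, B = S + 45.0·(cos 73.300°, sin 73.300°) = (35.571, 54.837). SB is perpendicular to BL; with |BL| = 12.9 on the right of SB, L = B + 12.9·(0.95782, -0.28736) = (47.926, 51.130). Then |DL| = |L − D| = 70.080.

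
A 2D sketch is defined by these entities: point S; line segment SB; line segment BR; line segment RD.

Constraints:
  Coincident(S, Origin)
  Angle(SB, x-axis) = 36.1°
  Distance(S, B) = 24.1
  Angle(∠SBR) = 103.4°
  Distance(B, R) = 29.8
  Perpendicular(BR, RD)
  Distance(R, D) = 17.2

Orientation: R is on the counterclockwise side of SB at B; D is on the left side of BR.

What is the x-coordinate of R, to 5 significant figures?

7.9726

S is at the origin; SB runs at 36.1° with length 24.1, so B = 24.1·(cos 36.1°, sin 36.1°) = (19.473, 14.200). ∠SBR = 103.4°, so BR runs at 36.1° + (180° − 103.4°) = 112.70° from the x-axis; with |BR| = 29.8, R = B + 29.8·(cos 112.70°, sin 112.70°) = (7.9726, 41.691). So R.x = 7.9726.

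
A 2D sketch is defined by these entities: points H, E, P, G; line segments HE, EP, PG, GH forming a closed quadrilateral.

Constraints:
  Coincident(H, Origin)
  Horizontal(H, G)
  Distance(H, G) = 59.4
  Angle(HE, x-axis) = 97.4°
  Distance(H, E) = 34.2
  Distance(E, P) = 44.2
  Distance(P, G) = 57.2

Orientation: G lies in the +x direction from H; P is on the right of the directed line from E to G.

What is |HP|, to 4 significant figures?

10.12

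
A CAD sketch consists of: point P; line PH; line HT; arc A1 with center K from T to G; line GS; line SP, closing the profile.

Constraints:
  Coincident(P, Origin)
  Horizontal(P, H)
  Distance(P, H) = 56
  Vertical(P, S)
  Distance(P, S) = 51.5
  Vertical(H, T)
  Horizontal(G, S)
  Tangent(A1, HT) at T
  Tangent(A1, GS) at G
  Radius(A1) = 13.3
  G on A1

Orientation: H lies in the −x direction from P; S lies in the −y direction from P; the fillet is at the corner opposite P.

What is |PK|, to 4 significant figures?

57.29

P is at the origin; P and H share the same y with |PH| = 56.0 and H on the −x side, so H = (-56.00, 0.000). P and S share the same x with |PS| = 51.5 and S on the −y side, so S = (0.000, -51.50). The virtual corner opposite P is at (-56.00, -51.50). Since A1 is tangent to HT there, KT ⟂ HT and A1 meets GS tangentially, so KG is at right angles to GS, with radius 13.3, so the center K sits 13.3 in from both sides at K = (-42.70, -38.20). Then |PK| = |K − P| = 57.29.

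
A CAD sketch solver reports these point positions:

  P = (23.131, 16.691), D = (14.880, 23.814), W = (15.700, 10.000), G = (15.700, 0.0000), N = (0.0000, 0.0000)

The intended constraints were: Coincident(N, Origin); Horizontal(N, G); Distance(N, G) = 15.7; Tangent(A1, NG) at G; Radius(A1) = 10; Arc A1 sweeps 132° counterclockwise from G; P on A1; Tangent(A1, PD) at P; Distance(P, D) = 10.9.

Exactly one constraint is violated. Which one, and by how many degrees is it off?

Tangent(A1, PD) at P — off by 7.20°.

N = (0.00, 0.00) ✓; N.y = 0.00, G.y = 0.00 ✓; |NG| = 15.70 ✓; ∠(WG, GN) = 90.00° ✓; |WG| = 10.00 ✓; bearing(W→P) − bearing(W→G) = 132.0° ✓; |WP| = 9.999 ✓; ∠(WP, PD) = 82.80° ✗; |PD| = 10.90 ✓.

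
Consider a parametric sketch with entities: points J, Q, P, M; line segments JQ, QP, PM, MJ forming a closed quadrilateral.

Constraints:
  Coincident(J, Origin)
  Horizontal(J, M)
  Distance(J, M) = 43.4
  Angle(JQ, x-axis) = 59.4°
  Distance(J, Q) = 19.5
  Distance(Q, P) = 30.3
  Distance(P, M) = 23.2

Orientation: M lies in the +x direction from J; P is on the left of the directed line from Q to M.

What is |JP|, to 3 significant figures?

45.7

J is at the origin; J and M share the same y with |JM| = 43.4 and M in +x, so M = (43.4, 0). JQ runs at 59.4° with |JQ| = 19.5, so Q = (9.93, 16.8). P is determined by |QP| = 30.3 and |PM| = 23.2 together: it lies at the intersection of circle(Q, 30.3) and circle(M, 23.2). With |QM| = 37.4, the foot of the radical line on QM is 23.8 from Q and the perpendicular offset is √(30.3² − 23.8²) = 18.8. Taking the left-of-QM solution: P = (39.6, 22.9).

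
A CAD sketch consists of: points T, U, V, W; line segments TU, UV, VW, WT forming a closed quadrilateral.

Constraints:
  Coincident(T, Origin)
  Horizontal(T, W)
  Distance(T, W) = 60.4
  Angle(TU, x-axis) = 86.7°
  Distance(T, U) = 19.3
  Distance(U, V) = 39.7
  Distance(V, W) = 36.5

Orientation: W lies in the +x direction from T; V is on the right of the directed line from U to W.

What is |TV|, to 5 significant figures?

28.410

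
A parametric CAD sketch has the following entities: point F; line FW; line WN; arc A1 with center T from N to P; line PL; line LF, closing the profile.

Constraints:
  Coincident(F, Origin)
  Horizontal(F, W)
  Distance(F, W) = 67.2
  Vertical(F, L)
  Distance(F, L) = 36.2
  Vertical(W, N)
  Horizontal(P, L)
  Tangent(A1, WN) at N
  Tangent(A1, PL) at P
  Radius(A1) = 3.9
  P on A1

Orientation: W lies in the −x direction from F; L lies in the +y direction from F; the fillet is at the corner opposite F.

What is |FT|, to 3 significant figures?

71.1

FL is vertical with |FL| = 36.2 and L on the +y side, so L = (0.00, 36.2). The virtual corner opposite F is at (-67.2, 36.2). A1 meets WN tangentially, so TN is at right angles to WN and since A1 is tangent to PL there, TP ⟂ PL, with radius 3.9, so the center T sits 3.9 in from both sides at T = (-63.3, 32.3). Then |FT| = |T − F| = 71.1.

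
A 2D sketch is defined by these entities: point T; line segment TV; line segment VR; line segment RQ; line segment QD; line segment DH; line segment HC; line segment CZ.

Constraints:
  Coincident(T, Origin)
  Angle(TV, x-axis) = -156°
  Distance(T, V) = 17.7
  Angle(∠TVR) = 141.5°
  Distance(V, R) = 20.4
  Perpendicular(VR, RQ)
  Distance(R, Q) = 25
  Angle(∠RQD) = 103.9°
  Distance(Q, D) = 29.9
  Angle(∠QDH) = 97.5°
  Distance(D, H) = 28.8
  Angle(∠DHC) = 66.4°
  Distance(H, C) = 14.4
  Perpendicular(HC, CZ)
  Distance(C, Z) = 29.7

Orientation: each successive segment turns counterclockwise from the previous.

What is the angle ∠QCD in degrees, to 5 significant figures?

61.215°

T is at the origin; TV runs at -156.0° with length 17.7, so V = (-16.170, -7.1992). ∠TVR = 141.5° gives VR at -117.50° from the x-axis; with |VR| = 20.4, R = (-25.589, -25.294). VR ⟂ RQ, so RQ runs at -27.500°; with |RQ| = 25.0, Q = (-3.4142, -36.838). ∠RQD = 103.9° gives QD at 48.600° from the x-axis; with |QD| = 29.9, D = (16.359, -14.410). ∠QDH = 97.5° gives DH at 131.10° from the x-axis; with |DH| = 28.8, H = (-2.5733, 7.2930). ∠DHC = 66.4° gives HC at -115.30° from the x-axis; with |HC| = 14.4, C = (-8.7273, -5.7258). Then cos ∠QCD = CQ·CD / (|CQ||CD|), giving 61.215°.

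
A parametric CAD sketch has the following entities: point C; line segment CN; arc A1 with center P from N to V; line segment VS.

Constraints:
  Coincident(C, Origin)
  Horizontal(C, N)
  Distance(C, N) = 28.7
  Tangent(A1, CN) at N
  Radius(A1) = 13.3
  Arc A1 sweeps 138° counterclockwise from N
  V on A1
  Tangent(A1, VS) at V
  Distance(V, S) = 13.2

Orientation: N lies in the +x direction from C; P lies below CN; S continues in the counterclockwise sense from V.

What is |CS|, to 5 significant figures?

43.610

On A1, N sits at bearing 90° from P; a 138° counterclockwise sweep puts V at bearing 228°, so V = P + 13.3·(cos 228°, sin 228°) = (19.801, -23.184). Tangency of A1 to VS means the radius PV is perpendicular to VS, so VS runs along (−sin 228°, cos 228°); with |VS| = 13.2, S = (29.610, -32.016). Then |CS| = |S − C| = 43.610.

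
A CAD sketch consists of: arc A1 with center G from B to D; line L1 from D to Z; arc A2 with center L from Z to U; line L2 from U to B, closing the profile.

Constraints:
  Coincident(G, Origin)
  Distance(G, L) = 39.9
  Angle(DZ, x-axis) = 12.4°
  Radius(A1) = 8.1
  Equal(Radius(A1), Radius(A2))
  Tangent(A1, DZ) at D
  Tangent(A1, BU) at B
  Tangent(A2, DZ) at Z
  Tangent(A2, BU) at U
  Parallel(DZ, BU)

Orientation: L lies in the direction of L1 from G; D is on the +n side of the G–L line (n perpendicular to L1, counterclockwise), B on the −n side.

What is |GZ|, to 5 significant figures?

40.714

The slot axis is L1's direction at 12.4°, so u = (cos 12.4°, sin 12.4°) = (0.97667, 0.21474) and n = (−sin 12.4°, cos 12.4°) = (-0.21474, 0.97667). G is at the origin and L lies 39.9 along u from G, so L = 39.9·u = (38.969, 8.5679). Tangency of A1 to both parallel lines with radius 8.1 puts D and B at G ± 8.1·n: D = (-1.7394, 7.9110), B = (1.7394, -7.9110). Equal radii place Z and U the same way about L: Z = L + 8.1·n = (37.230, 16.479), U = L − 8.1·n = (40.709, 0.65689). Then |GZ| = |Z − G| = 40.714.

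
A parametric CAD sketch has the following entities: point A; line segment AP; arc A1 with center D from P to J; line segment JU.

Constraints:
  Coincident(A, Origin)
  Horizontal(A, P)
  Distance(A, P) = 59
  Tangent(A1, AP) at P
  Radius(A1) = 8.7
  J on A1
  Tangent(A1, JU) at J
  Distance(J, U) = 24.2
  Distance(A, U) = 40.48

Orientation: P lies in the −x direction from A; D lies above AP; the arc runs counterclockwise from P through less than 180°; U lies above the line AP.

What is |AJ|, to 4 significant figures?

53.00

Checks: |DJ| = 8.700 ✓; ∠(DJ, JU) = 90.00° ✓; |JU| = 24.20 ✓; |AU| = 40.48 ✓.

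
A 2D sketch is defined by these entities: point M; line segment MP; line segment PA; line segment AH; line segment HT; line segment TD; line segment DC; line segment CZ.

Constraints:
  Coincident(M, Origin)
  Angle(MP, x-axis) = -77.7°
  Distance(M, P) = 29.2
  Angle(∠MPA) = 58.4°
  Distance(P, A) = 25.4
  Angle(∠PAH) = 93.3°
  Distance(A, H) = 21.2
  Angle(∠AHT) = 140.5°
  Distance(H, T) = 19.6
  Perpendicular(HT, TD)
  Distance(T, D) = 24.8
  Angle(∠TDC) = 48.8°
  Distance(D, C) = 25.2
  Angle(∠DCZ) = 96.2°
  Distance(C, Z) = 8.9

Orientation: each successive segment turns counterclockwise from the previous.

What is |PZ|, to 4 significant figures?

33.82

M is at the origin; MP runs at -77.7° with length 29.2, so P = (6.220, -28.53). ∠MPA = 58.4° gives PA at 43.90° from the x-axis; with |PA| = 25.4, A = (24.52, -10.92). ∠PAH = 93.3° gives AH at 130.6° from the x-axis; with |AH| = 21.2, H = (10.73, 5.179). ∠AHT = 140.5° gives HT at 170.1° from the x-axis; with |HT| = 19.6, T = (-8.582, 8.549). HT is perpendicular to TD, so TD runs at -99.90°; with |TD| = 24.8, D = (-12.85, -15.88). ∠TDC = 48.8° gives DC at 31.30° from the x-axis; with |DC| = 25.2, C = (8.686, -2.790). ∠DCZ = 96.2° gives CZ at 115.1° from the x-axis; with |CZ| = 8.9, Z = (4.911, 5.270). Then |PZ| = |Z − P| = 33.82.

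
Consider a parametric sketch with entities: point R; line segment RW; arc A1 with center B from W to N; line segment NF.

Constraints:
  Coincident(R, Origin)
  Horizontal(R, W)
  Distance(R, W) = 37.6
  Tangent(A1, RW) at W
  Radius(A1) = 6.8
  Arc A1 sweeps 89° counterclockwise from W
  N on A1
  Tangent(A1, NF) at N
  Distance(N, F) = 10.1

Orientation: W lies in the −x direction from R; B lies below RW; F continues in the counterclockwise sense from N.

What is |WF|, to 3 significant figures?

18.2

R is at the origin; RW is horizontal with |RW| = 37.6 and W on the −x side, so W = (-37.6, 0.00). The tangent condition forces BW to be normal to RW, so B = W + (0, -6.8) = (-37.6, -6.80). On A1, W sits at bearing 90° from B; an 89° counterclockwise sweep puts N at bearing 179°, so N = B + 6.8·(cos 179°, sin 179°) = (-44.4, -6.68). Tangency of A1 to NF means the radius BN is perpendicular to NF, so NF runs along (−sin 179°, cos 179°); with |NF| = 10.1, F = (-44.6, -16.8). Then |WF| = |F − W| = 18.2.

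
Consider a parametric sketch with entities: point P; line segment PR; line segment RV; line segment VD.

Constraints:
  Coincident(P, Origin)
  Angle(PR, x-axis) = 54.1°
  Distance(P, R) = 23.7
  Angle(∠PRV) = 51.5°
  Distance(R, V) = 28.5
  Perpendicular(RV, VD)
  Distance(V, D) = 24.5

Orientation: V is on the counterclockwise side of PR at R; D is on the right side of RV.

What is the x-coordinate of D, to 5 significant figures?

-15.685

∠PRV = 51.5°, so RV runs at 54.1° + (180° − 51.5°) = 182.60° from the x-axis; with |RV| = 28.5, V = R + 28.5·(cos 182.60°, sin 182.60°) = (-14.574, 17.905). RV is perpendicular to VD; with |VD| = 24.5 on the right of RV, D = V + 24.5·(-0.045363, 0.99897) = (-15.685, 42.380). So D.x = -15.685.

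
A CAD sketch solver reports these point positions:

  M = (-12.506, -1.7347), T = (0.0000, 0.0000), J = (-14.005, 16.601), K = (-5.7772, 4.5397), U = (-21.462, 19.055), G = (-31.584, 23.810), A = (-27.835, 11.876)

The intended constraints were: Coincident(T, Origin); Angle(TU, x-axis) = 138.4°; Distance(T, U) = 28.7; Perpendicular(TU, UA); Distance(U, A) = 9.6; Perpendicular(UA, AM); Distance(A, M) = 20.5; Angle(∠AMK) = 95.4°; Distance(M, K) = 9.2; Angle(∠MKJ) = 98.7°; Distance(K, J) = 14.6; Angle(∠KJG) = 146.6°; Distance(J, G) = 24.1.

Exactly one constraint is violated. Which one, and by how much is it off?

Distance(J, G) = 24.1 — off by 5.10.

T = (0.00, 0.00) ✓; TU at 138.4° ✓; |TU| = 28.70 ✓; ∠(TU, UA) = 90.00° ✓; |UA| = 9.600 ✓; ∠(UA, AM) = 89.99° ✓; |AM| = 20.50 ✓; ∠AMK = 95.40° ✓; |MK| = 9.200 ✓; ∠MKJ = 98.70° ✓; |KJ| = 14.60 ✓; ∠KJG = 146.6° ✓; |JG| = 19.00 ✗.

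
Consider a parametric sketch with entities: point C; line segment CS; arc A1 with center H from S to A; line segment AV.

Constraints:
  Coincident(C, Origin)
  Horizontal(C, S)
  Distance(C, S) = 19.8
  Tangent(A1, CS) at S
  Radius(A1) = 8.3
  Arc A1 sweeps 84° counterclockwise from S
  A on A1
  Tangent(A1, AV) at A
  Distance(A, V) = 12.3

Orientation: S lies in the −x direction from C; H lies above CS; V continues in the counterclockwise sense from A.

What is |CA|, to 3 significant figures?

13.7

C is at the origin; CS is horizontal with |CS| = 19.8 and S on the −x side, so S = (-19.8, 0.00). A1 meets CS tangentially, so HS is at right angles to CS, so H = S + (0, 8.3) = (-19.8, 8.30). On A1, S sits at bearing -90° from H; an 84° counterclockwise sweep puts A at bearing -6°, so A = H + 8.3·(cos -6°, sin -6°) = (-11.5, 7.43). Then |CA| = |A − C| = 13.7.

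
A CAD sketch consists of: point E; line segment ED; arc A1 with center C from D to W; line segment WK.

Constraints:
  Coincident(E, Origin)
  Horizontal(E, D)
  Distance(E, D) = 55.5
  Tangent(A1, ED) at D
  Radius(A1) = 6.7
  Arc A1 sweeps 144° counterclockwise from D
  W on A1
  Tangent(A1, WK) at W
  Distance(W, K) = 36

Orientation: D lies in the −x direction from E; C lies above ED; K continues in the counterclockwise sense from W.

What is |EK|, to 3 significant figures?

87.3

E is at the origin; E and D share the same y with |ED| = 55.5 and D on the −x side, so D = (-55.5, 0.00). The tangent condition forces CD to be normal to ED, so C = D + (0, 6.7) = (-55.5, 6.70). On A1, D sits at bearing -90° from C; a 144° counterclockwise sweep puts W at bearing 54°, so W = C + 6.7·(cos 54°, sin 54°) = (-51.6, 12.1). A1 meets WK tangentially, so CW is at right angles to WK, so WK runs along (−sin 54°, cos 54°); with |WK| = 36.0, K = (-80.7, 33.3). Then |EK| = |K − E| = 87.3.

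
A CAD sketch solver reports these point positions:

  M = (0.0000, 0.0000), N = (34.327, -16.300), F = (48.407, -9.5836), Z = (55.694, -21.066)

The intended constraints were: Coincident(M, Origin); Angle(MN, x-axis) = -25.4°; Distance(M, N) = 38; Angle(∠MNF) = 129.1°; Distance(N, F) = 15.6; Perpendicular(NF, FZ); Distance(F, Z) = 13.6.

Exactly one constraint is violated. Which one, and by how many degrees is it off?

Perpendicular(NF, FZ) — off by 6.90°.

M = (0.00, 0.00) ✓; MN at -25.40° ✓; |MN| = 38.00 ✓; ∠MNF = 129.1° ✓; |NF| = 15.60 ✓; ∠(NF, FZ) = 83.10° ✗; |FZ| = 13.60 ✓.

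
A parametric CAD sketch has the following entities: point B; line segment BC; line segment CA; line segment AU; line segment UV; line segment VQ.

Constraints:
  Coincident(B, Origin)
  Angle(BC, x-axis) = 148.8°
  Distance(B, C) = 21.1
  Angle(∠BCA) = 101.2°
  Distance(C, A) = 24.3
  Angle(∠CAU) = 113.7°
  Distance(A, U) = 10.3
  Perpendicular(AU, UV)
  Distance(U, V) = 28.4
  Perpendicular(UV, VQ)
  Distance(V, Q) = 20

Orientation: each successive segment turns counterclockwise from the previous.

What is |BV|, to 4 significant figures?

6.535

B is at the origin; BC runs at 148.8° with length 21.1, so C = (-18.05, 10.93). ∠BCA = 101.2° gives CA at -132.4° from the x-axis; with |CA| = 24.3, A = (-34.43, -7.014). ∠CAU = 113.7° gives AU at -66.10° from the x-axis; with |AU| = 10.3, U = (-30.26, -16.43). AU ⟂ UV, so UV runs at 23.90°; with |UV| = 28.4, V = (-4.296, -4.925). Then |BV| = |V − B| = 6.535.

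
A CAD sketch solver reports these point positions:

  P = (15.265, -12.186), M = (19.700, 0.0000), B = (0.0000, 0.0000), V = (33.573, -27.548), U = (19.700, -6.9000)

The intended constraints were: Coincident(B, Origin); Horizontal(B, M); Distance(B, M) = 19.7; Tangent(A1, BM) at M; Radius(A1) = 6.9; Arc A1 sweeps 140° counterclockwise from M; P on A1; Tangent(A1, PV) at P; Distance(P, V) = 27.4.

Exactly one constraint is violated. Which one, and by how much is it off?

Distance(P, V) = 27.4 — off by 3.50.

B = (0.00, 0.00) ✓; B.y = 0.00, M.y = 0.00 ✓; |BM| = 19.70 ✓; ∠(UM, MB) = 90.00° ✓; |UM| = 6.900 ✓; bearing(U→P) − bearing(U→M) = 140.0° ✓; |UP| = 6.900 ✓; ∠(UP, PV) = 90.00° ✓; |PV| = 23.90 ✗.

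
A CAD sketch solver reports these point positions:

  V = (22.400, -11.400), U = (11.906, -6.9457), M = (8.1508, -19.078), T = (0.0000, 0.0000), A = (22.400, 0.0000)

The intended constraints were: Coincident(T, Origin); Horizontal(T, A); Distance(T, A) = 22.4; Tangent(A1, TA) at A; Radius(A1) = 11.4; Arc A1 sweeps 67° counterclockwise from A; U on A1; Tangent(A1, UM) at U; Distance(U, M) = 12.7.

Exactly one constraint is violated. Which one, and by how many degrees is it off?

Tangent(A1, UM) at U — off by 5.80°.

T = (0.00, 0.00) ✓; T.y = 0.00, A.y = 0.00 ✓; |TA| = 22.40 ✓; ∠(VA, AT) = 90.00° ✓; |VA| = 11.40 ✓; bearing(V→U) − bearing(V→A) = 67.00° ✓; |VU| = 11.40 ✓; ∠(VU, UM) = 84.20° ✗; |UM| = 12.70 ✓.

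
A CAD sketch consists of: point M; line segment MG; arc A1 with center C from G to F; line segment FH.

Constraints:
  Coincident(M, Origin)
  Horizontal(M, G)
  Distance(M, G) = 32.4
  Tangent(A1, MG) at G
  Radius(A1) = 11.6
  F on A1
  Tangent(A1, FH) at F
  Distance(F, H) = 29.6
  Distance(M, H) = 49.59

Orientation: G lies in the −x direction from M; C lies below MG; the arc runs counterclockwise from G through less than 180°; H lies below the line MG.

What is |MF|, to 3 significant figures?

45.7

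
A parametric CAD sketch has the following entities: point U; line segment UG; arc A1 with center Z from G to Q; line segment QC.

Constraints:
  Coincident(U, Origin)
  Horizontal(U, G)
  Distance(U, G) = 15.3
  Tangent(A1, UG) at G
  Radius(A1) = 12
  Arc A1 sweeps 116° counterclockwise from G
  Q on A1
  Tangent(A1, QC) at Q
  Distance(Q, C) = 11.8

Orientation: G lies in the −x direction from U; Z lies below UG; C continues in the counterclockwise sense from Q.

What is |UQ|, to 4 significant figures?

31.28

U is at the origin; U and G share the same y with |UG| = 15.3 and G on the −x side, so G = (-15.30, 0.000). The tangent condition forces ZG to be normal to UG, so Z = G + (0, -12) = (-15.30, -12.00). On A1, G sits at bearing 90° from Z; a 116° counterclockwise sweep puts Q at bearing 206°, so Q = Z + 12.0·(cos 206°, sin 206°) = (-26.09, -17.26). Then |UQ| = |Q − U| = 31.28.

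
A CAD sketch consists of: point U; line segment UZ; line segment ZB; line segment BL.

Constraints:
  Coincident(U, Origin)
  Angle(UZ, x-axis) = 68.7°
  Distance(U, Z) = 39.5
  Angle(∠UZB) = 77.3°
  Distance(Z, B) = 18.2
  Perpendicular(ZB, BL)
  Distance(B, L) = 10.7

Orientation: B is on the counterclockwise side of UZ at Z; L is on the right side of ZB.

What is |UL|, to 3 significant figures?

50.1

U is at the origin; UZ runs at 68.7° with length 39.5, so Z = 39.5·(cos 68.7°, sin 68.7°) = (14.3, 36.8). ∠UZB = 77.3°, so ZB runs at 68.7° + (180° − 77.3°) = 171° from the x-axis; with |ZB| = 18.2, B = Z + 18.2·(cos 171°, sin 171°) = (-3.65, 39.5). ZB ⟂ BL; with |BL| = 10.7 on the right of ZB, L = B + 10.7·(0.150, 0.989) = (-2.05, 50.1). Then |UL| = |L − U| = 50.1.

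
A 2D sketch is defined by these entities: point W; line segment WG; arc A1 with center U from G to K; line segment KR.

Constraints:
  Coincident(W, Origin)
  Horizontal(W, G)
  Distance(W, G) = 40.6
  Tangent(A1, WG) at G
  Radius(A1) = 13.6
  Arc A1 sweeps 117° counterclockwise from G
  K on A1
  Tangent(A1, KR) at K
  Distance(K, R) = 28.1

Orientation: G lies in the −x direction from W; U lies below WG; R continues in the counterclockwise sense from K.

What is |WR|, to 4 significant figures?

60.04

W is at the origin; WG is horizontal with |WG| = 40.6 and G on the −x side, so G = (-40.60, 0.000). A1 meets WG tangentially, so UG is at right angles to WG, so U = G + (0, -13.6) = (-40.60, -13.60). On A1, G sits at bearing 90° from U; a 117° counterclockwise sweep puts K at bearing 207°, so K = U + 13.6·(cos 207°, sin 207°) = (-52.72, -19.77). A1 meets KR tangentially, so UK is at right angles to KR, so KR runs along (−sin 207°, cos 207°); with |KR| = 28.1, R = (-39.96, -44.81). Then |WR| = |R − W| = 60.04.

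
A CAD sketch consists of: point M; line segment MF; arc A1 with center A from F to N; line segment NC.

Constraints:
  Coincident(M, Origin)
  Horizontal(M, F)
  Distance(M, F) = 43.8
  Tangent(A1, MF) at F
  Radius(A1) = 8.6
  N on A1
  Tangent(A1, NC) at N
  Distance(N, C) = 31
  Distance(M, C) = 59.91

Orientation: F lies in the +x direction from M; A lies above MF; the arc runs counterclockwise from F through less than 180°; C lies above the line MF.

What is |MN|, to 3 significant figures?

53.2

Checks: M = (0.00, 0.00) ✓; |AN| = 8.600 ✓; ∠(AN, NC) = 90.00° ✓; |NC| = 31.00 ✓; |MC| = 59.91 ✓.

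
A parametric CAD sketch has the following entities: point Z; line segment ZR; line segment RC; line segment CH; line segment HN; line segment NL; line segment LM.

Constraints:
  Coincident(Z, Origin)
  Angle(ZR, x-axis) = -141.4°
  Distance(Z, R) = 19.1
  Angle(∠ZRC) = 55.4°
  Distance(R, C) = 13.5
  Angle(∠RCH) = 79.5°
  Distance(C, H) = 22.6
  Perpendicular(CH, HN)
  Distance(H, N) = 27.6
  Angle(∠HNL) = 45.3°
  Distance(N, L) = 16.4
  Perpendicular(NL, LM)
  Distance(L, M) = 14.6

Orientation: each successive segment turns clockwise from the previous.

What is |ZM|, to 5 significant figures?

7.9424

Z is at the origin; ZR runs at -141.4° with length 19.1, so R = (-14.927, -11.916). ∠ZRC = 55.4° gives RC at 94.000° from the x-axis; with |RC| = 13.5, C = (-15.869, 1.5510). ∠RCH = 79.5° gives CH at -6.5000° from the x-axis; with |CH| = 22.6, H = (6.5860, -1.0074). CH ⟂ HN, so HN runs at -96.500°; with |HN| = 27.6, N = (3.4616, -28.430). ∠HNL = 45.3° gives NL at 128.80° from the x-axis; with |NL| = 16.4, L = (-6.8147, -15.649). The perpendicularity gives LM at right angles to NL, so LM runs at 38.800°; with |LM| = 14.6, M = (4.5636, -6.5004). Then |ZM| = |M − Z| = 7.9424.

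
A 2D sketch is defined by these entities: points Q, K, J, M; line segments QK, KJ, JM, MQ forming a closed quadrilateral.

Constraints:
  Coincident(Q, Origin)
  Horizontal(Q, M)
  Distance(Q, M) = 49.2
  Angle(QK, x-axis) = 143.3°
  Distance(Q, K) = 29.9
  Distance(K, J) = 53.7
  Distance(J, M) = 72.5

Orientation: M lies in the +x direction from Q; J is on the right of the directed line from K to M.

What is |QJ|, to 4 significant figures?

37.77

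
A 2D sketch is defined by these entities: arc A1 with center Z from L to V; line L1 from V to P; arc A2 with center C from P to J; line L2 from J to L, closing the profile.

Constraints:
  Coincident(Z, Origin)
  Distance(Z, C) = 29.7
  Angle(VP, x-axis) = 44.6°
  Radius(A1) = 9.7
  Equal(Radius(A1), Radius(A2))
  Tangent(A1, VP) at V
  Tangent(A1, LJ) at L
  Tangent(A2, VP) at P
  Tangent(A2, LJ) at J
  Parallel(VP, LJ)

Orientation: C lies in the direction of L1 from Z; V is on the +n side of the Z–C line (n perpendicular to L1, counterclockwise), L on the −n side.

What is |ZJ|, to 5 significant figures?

31.244

The slot axis is L1's direction at 44.6°, so u = (cos 44.6°, sin 44.6°) = (0.71203, 0.70215) and n = (−sin 44.6°, cos 44.6°) = (-0.70215, 0.71203). Z is at the origin and C lies 29.7 along u from Z, so C = 29.7·u = (21.147, 20.854). Tangency of A1 to both parallel lines with radius 9.7 puts V and L at Z ± 9.7·n: V = (-6.8109, 6.9067), L = (6.8109, -6.9067). Equal radii place P and J the same way about C: P = C + 9.7·n = (14.336, 27.761), J = C − 9.7·n = (27.958, 13.947). Then |ZJ| = |J − Z| = 31.244.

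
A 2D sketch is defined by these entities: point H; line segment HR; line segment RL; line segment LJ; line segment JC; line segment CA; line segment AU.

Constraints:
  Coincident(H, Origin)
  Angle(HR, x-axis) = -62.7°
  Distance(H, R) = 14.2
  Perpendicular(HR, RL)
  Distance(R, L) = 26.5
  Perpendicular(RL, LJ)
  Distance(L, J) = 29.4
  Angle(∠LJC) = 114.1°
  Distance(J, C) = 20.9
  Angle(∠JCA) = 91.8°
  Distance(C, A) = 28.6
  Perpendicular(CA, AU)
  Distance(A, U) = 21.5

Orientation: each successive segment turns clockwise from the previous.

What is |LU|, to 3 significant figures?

12.6

H is at the origin; HR runs at -62.7° with length 14.2, so R = (6.51, -12.6). HR is perpendicular to RL, so RL runs at -153°; with |RL| = 26.5, L = (-17.0, -24.8). RL ⟂ LJ, so LJ runs at 117°; with |LJ| = 29.4, J = (-30.5, 1.35). ∠LJC = 114.1° gives JC at 51.4° from the x-axis; with |JC| = 20.9, C = (-17.5, 17.7). ∠JCA = 91.8° gives CA at -36.8° from the x-axis; with |CA| = 28.6, A = (5.42, 0.554). The perpendicularity gives AU at right angles to CA, so AU runs at -127°; with |AU| = 21.5, U = (-7.46, -16.7). Then |LU| = |U − L| = 12.6.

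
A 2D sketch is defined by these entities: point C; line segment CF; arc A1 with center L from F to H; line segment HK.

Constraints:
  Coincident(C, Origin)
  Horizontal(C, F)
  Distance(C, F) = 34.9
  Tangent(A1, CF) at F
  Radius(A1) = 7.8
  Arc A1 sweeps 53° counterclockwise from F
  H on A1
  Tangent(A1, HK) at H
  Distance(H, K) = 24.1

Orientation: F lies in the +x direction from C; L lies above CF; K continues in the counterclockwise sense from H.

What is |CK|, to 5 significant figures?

59.956

On A1, F sits at bearing -90° from L; a 53° counterclockwise sweep puts H at bearing -37°, so H = L + 7.8·(cos -37°, sin -37°) = (41.129, 3.1058). Since A1 is tangent to HK there, LH ⟂ HK, so HK runs along (−sin -37°, cos -37°); with |HK| = 24.1, K = (55.633, 22.353). Then |CK| = |K − C| = 59.956.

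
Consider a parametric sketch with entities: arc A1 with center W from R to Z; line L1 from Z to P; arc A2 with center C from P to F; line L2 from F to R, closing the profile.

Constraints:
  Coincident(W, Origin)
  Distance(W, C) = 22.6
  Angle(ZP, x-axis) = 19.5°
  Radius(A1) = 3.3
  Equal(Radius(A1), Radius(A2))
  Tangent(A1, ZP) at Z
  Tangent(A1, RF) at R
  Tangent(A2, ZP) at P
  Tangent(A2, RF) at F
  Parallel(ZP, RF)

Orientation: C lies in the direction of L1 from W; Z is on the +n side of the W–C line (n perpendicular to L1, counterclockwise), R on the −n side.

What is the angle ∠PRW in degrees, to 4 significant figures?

73.72°

The slot axis is L1's direction at 19.5°, so u = (cos 19.5°, sin 19.5°) = (0.9426, 0.3338) and n = (−sin 19.5°, cos 19.5°) = (-0.3338, 0.9426). W is at the origin and C lies 22.6 along u from W, so C = 22.6·u = (21.30, 7.544). Tangency of A1 to both parallel lines with radius 3.3 puts Z and R at W ± 3.3·n: Z = (-1.102, 3.111), R = (1.102, -3.111). Equal radii place P and F the same way about C: P = C + 3.3·n = (20.20, 10.65), F = C − 3.3·n = (22.41, 4.433). Then cos ∠PRW = RP·RW / (|RP||RW|), giving 73.72°.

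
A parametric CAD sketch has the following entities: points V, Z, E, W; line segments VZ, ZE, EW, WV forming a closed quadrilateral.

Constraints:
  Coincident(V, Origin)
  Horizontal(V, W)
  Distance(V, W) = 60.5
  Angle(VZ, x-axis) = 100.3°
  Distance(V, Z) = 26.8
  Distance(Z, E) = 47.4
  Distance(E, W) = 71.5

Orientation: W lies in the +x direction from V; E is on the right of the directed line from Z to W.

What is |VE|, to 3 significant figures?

22.4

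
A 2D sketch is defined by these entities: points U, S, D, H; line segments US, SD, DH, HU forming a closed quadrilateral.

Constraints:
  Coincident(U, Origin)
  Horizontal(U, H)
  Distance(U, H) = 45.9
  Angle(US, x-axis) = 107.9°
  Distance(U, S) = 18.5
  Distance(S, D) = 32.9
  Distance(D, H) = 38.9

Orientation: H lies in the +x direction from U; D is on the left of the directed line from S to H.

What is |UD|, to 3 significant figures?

40.0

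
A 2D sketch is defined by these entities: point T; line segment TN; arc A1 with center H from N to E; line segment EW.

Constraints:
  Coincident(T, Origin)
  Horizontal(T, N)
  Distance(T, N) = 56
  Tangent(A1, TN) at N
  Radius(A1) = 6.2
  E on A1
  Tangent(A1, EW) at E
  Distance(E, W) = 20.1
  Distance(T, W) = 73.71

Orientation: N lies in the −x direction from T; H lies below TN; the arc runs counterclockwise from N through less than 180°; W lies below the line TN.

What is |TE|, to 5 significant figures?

61.641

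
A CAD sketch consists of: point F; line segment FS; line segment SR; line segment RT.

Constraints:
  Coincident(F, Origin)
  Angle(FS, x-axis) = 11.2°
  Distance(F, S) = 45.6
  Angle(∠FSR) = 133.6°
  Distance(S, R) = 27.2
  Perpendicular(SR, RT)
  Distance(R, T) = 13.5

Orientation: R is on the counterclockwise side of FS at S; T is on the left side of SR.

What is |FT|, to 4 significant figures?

61.81

F is at the origin; FS runs at 11.2° with length 45.6, so S = 45.6·(cos 11.2°, sin 11.2°) = (44.73, 8.857). ∠FSR = 133.6°, so SR runs at 11.2° + (180° − 133.6°) = 57.60° from the x-axis; with |SR| = 27.2, R = S + 27.2·(cos 57.60°, sin 57.60°) = (59.31, 31.82). The perpendicularity gives RT at right angles to SR; with |RT| = 13.5 on the left of SR, T = R + 13.5·(-0.8443, 0.5358) = (47.91, 39.06). Then |FT| = |T − F| = 61.81.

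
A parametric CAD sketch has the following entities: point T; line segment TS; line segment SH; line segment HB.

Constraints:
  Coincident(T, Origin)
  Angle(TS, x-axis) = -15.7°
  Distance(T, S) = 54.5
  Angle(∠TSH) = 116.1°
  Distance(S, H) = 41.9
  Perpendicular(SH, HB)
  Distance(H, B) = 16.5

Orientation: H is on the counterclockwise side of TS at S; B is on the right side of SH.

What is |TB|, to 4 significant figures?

92.86

T is at the origin; TS runs at -15.7° with length 54.5, so S = 54.5·(cos -15.7°, sin -15.7°) = (52.47, -14.75). ∠TSH = 116.1°, so SH runs at -15.7° + (180° − 116.1°) = 48.20° from the x-axis; with |SH| = 41.9, H = S + 41.9·(cos 48.20°, sin 48.20°) = (80.39, 16.49). The perpendicularity gives HB at right angles to SH; with |HB| = 16.5 on the right of SH, B = H + 16.5·(0.7455, -0.6665) = (92.69, 5.490). Then |TB| = |B − T| = 92.86.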